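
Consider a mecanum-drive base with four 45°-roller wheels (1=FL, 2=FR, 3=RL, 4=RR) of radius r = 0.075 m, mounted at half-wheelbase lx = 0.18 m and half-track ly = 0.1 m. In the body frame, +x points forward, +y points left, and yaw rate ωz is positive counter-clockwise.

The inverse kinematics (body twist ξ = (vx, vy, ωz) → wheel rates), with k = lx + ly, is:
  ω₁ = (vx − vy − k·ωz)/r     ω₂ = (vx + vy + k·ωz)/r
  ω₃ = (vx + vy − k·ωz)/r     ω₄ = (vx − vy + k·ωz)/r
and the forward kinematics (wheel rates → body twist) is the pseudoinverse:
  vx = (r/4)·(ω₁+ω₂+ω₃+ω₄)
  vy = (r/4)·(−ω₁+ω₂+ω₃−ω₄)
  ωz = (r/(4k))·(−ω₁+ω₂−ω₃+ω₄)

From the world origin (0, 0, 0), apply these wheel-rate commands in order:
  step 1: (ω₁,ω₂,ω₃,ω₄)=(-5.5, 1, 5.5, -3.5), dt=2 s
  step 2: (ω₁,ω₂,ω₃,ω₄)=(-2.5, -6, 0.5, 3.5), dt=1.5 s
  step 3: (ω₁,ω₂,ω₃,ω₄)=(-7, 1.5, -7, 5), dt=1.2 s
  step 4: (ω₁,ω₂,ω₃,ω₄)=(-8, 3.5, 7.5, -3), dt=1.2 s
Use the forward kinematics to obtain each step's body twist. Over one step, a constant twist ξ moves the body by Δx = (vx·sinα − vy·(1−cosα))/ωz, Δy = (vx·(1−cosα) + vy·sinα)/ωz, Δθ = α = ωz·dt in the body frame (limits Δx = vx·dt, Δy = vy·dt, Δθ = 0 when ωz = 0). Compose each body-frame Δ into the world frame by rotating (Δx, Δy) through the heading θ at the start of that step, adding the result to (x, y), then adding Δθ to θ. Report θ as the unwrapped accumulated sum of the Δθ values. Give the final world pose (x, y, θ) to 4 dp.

step 1: ξ=(vx,vy,ωz)=(-0.0469, 0.2906, -0.1674), dt=2.0 → body Δ=(0.0044, 0.5860, -0.3348) → world pose (0.0044, 0.5860, -0.3348)
step 2: ξ=(vx,vy,ωz)=(-0.0844, -0.1219, -0.0335), dt=1.5 → body Δ=(-0.1311, -0.1796, -0.0502) → world pose (-0.1784, 0.4595, -0.3850)
step 3: ξ=(vx,vy,ωz)=(-0.1406, -0.0656, 1.3728), dt=1.2 → body Δ=(-0.0507, -0.1579, 1.6473) → world pose (-0.2847, 0.3322, 1.2623)
step 4: ξ=(vx,vy,ωz)=(0.0000, 0.4125, 0.0670), dt=1.2 → body Δ=(-0.0199, 0.4945, 0.0804) → world pose (-0.7619, 0.4634, 1.3426)

(-0.7619, 0.4634, 1.3426)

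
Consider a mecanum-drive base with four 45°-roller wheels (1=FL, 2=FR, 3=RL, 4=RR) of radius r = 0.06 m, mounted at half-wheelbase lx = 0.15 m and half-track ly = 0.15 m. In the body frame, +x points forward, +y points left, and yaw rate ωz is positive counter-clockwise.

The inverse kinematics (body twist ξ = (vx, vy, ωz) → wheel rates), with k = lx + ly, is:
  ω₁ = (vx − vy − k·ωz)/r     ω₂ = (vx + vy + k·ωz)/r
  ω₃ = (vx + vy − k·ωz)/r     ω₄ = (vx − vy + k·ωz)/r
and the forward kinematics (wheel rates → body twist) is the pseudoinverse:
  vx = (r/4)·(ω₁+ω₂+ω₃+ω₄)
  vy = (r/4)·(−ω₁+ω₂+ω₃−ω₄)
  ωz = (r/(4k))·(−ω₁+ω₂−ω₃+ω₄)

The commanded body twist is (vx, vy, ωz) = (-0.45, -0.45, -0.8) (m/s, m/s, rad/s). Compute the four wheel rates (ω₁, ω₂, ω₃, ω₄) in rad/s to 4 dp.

k = lx + ly = 0.15 + 0.15 = 0.3000;  k·ωz = 0.3000·-0.8 = -0.2400
ω₁ (FL) = (vx − vy − k·ωz)/r = 0.2400/0.06 = 4.0000
ω₂ (FR) = (vx + vy + k·ωz)/r = -1.1400/0.06 = -19.0000
ω₃ (RL) = (vx + vy − k·ωz)/r = -0.6600/0.06 = -11.0000
ω₄ (RR) = (vx − vy + k·ωz)/r = -0.2400/0.06 = -4.0000

(4.0000, -19.0000, -11.0000, -4.0000)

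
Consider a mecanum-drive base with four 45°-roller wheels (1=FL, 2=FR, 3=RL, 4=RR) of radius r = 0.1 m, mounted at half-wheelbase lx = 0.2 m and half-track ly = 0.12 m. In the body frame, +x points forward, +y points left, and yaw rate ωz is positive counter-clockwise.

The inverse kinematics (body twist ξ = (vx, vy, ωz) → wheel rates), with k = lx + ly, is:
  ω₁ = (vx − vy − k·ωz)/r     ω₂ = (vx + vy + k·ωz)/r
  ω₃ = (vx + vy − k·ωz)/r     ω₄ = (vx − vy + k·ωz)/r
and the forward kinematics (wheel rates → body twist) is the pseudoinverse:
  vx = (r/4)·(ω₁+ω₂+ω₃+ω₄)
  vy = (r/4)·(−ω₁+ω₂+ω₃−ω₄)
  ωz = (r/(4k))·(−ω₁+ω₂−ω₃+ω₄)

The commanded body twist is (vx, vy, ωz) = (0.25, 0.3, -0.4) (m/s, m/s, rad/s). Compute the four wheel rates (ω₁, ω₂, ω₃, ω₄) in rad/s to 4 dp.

(0.7800, 4.2200, 6.7800, -1.7800)

k = lx + ly = 0.2 + 0.12 = 0.3200;  k·ωz = 0.3200·-0.4 = -0.1280
ω₁ (FL) = (vx − vy − k·ωz)/r = 0.0780/0.1 = 0.7800
ω₂ (FR) = (vx + vy + k·ωz)/r = 0.4220/0.1 = 4.2200
ω₃ (RL) = (vx + vy − k·ωz)/r = 0.6780/0.1 = 6.7800
ω₄ (RR) = (vx − vy + k·ωz)/r = -0.1780/0.1 = -1.7800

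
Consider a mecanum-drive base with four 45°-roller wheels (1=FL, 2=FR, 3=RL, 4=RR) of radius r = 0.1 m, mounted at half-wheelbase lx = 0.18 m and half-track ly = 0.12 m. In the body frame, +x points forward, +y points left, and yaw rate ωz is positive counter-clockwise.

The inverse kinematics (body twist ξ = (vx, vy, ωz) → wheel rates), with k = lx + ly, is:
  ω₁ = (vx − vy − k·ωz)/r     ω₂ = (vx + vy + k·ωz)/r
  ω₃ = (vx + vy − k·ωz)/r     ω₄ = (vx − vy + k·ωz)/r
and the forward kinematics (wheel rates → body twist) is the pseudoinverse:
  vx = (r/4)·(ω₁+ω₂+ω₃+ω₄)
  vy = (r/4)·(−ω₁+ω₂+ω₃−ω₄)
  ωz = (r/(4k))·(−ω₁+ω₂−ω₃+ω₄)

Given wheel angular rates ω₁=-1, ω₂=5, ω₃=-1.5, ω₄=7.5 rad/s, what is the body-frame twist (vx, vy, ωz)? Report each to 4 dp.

k = lx + ly = 0.18 + 0.12 = 0.3000
ω₁+ω₂+ω₃+ω₄ = 10.0000  →  vx = (0.1/4)·10.0000 = 0.2500
−ω₁+ω₂+ω₃−ω₄ = -3.0000  →  vy = (0.1/4)·-3.0000 = -0.0750
−ω₁+ω₂−ω₃+ω₄ = 15.0000  →  ωz = (0.1/1.2000)·15.0000 = 1.2500

(0.2500, -0.0750, 1.2500)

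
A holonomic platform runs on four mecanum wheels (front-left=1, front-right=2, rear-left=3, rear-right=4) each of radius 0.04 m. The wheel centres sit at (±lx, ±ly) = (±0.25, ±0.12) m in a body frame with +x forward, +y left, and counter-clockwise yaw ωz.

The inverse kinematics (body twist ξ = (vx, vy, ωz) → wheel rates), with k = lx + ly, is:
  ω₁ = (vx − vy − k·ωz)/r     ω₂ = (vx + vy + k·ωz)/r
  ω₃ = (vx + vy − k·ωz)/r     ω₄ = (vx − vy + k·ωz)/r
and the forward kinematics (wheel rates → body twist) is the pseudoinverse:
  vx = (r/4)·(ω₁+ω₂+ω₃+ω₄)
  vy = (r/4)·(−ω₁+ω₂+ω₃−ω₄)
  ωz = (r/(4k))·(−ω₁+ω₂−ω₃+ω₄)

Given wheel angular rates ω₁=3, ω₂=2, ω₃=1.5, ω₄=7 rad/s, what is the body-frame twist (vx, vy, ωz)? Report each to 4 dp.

k = lx + ly = 0.25 + 0.12 = 0.3700
ω₁+ω₂+ω₃+ω₄ = 13.5000  →  vx = (0.04/4)·13.5000 = 0.1350
−ω₁+ω₂+ω₃−ω₄ = -6.5000  →  vy = (0.04/4)·-6.5000 = -0.0650
−ω₁+ω₂−ω₃+ω₄ = 4.5000  →  ωz = (0.04/1.4800)·4.5000 = 0.1216

(0.1350, -0.0650, 0.1216)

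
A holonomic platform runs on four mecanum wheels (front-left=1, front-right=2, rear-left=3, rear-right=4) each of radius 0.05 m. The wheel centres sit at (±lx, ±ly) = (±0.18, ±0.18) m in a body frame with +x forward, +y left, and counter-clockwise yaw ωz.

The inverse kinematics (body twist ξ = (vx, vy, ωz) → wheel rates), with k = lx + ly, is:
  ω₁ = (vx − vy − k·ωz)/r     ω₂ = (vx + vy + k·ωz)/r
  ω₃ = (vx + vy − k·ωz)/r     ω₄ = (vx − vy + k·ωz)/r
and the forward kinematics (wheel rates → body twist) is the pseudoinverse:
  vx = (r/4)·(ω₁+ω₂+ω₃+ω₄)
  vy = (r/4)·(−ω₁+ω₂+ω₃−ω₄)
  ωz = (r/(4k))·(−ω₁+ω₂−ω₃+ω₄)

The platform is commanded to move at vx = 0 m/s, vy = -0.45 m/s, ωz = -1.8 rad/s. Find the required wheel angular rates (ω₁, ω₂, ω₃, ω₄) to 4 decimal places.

(21.9600, -21.9600, 3.9600, -3.9600)

k = lx + ly = 0.18 + 0.18 = 0.3600;  k·ωz = 0.3600·-1.8 = -0.6480
ω₁ (FL) = (vx − vy − k·ωz)/r = 1.0980/0.05 = 21.9600
ω₂ (FR) = (vx + vy + k·ωz)/r = -1.0980/0.05 = -21.9600
ω₃ (RL) = (vx + vy − k·ωz)/r = 0.1980/0.05 = 3.9600
ω₄ (RR) = (vx − vy + k·ωz)/r = -0.1980/0.05 = -3.9600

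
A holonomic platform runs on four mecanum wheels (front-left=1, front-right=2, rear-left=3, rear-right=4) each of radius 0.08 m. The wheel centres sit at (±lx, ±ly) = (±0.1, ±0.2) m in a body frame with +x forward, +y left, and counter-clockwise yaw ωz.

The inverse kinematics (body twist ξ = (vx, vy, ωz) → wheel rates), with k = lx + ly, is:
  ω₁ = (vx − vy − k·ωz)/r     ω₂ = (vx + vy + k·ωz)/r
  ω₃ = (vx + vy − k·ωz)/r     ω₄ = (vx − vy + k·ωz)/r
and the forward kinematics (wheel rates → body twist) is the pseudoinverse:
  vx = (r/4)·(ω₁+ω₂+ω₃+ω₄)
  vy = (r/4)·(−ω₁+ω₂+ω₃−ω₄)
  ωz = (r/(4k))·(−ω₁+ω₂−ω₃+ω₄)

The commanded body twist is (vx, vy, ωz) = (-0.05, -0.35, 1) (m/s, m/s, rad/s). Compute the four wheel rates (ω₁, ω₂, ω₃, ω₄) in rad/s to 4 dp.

(0.0000, -1.2500, -8.7500, 7.5000)

k = lx + ly = 0.1 + 0.2 = 0.3000;  k·ωz = 0.3000·1 = 0.3000
ω₁ (FL) = (vx − vy − k·ωz)/r = 0.0000/0.08 = 0.0000
ω₂ (FR) = (vx + vy + k·ωz)/r = -0.1000/0.08 = -1.2500
ω₃ (RL) = (vx + vy − k·ωz)/r = -0.7000/0.08 = -8.7500
ω₄ (RR) = (vx − vy + k·ωz)/r = 0.6000/0.08 = 7.5000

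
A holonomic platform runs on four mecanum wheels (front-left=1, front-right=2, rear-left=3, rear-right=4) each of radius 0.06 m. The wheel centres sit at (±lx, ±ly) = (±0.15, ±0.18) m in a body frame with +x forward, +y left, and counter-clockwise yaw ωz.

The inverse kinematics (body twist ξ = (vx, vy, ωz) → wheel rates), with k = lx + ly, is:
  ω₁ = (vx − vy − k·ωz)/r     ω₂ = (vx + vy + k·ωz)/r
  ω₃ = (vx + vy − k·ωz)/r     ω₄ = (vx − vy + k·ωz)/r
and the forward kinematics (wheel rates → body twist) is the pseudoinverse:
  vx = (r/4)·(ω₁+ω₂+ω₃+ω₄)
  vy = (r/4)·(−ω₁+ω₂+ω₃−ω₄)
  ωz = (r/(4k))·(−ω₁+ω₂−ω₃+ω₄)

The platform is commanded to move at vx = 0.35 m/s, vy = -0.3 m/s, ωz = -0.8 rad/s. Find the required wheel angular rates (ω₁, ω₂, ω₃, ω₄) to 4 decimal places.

k = lx + ly = 0.15 + 0.18 = 0.3300;  k·ωz = 0.3300·-0.8 = -0.2640
ω₁ (FL) = (vx − vy − k·ωz)/r = 0.9140/0.06 = 15.2333
ω₂ (FR) = (vx + vy + k·ωz)/r = -0.2140/0.06 = -3.5667
ω₃ (RL) = (vx + vy − k·ωz)/r = 0.3140/0.06 = 5.2333
ω₄ (RR) = (vx − vy + k·ωz)/r = 0.3860/0.06 = 6.4333

(15.2333, -3.5667, 5.2333, 6.4333)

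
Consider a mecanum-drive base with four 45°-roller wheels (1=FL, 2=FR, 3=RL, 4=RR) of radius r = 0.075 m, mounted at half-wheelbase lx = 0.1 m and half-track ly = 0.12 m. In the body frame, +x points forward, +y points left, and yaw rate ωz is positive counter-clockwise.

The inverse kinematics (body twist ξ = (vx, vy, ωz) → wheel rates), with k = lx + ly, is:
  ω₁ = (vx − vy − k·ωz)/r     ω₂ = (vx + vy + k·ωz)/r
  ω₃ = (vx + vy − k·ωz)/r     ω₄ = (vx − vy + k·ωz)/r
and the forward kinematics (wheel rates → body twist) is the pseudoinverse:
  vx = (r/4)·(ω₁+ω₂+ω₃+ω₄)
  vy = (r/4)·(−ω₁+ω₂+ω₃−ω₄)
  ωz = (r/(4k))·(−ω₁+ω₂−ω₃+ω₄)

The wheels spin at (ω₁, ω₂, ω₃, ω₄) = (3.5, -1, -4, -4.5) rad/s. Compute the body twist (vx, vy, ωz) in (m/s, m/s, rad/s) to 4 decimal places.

k = lx + ly = 0.1 + 0.12 = 0.2200
ω₁+ω₂+ω₃+ω₄ = -6.0000  →  vx = (0.075/4)·-6.0000 = -0.1125
−ω₁+ω₂+ω₃−ω₄ = -4.0000  →  vy = (0.075/4)·-4.0000 = -0.0750
−ω₁+ω₂−ω₃+ω₄ = -5.0000  →  ωz = (0.075/0.8800)·-5.0000 = -0.4261

(-0.1125, -0.0750, -0.4261)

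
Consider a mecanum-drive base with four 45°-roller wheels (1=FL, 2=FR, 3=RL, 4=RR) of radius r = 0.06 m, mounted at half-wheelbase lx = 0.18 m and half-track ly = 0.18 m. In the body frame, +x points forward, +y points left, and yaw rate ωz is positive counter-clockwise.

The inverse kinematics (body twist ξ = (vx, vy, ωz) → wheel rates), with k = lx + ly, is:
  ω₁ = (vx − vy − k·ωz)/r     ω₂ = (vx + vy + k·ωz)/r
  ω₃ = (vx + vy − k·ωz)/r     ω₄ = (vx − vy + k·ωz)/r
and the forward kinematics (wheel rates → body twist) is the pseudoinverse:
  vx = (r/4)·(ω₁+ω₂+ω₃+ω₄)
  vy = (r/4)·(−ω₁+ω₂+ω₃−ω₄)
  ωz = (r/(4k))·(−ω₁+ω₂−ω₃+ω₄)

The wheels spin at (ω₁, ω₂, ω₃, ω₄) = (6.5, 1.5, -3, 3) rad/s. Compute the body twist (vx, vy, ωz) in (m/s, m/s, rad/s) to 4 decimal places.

k = lx + ly = 0.18 + 0.18 = 0.3600
ω₁+ω₂+ω₃+ω₄ = 8.0000  →  vx = (0.06/4)·8.0000 = 0.1200
−ω₁+ω₂+ω₃−ω₄ = -11.0000  →  vy = (0.06/4)·-11.0000 = -0.1650
−ω₁+ω₂−ω₃+ω₄ = 1.0000  →  ωz = (0.06/1.4400)·1.0000 = 0.0417

(0.1200, -0.1650, 0.0417)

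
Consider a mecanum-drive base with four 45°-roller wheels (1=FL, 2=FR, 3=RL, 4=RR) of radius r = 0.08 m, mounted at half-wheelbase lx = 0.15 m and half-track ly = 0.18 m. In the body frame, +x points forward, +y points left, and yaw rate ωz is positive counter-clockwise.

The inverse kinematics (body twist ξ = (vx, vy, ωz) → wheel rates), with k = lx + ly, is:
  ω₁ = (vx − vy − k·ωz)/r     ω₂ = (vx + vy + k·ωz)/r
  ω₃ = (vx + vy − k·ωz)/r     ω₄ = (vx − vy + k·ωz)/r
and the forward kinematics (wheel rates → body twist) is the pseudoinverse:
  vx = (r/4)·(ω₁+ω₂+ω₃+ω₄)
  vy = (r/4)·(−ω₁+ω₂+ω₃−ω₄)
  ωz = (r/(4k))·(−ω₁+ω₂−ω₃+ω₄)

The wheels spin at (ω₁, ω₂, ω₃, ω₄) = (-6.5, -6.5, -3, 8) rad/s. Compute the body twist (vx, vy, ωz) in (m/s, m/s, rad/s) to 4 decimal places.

(-0.1600, -0.2200, 0.6667)

k = lx + ly = 0.15 + 0.18 = 0.3300
ω₁+ω₂+ω₃+ω₄ = -8.0000  →  vx = (0.08/4)·-8.0000 = -0.1600
−ω₁+ω₂+ω₃−ω₄ = -11.0000  →  vy = (0.08/4)·-11.0000 = -0.2200
−ω₁+ω₂−ω₃+ω₄ = 11.0000  →  ωz = (0.08/1.3200)·11.0000 = 0.6667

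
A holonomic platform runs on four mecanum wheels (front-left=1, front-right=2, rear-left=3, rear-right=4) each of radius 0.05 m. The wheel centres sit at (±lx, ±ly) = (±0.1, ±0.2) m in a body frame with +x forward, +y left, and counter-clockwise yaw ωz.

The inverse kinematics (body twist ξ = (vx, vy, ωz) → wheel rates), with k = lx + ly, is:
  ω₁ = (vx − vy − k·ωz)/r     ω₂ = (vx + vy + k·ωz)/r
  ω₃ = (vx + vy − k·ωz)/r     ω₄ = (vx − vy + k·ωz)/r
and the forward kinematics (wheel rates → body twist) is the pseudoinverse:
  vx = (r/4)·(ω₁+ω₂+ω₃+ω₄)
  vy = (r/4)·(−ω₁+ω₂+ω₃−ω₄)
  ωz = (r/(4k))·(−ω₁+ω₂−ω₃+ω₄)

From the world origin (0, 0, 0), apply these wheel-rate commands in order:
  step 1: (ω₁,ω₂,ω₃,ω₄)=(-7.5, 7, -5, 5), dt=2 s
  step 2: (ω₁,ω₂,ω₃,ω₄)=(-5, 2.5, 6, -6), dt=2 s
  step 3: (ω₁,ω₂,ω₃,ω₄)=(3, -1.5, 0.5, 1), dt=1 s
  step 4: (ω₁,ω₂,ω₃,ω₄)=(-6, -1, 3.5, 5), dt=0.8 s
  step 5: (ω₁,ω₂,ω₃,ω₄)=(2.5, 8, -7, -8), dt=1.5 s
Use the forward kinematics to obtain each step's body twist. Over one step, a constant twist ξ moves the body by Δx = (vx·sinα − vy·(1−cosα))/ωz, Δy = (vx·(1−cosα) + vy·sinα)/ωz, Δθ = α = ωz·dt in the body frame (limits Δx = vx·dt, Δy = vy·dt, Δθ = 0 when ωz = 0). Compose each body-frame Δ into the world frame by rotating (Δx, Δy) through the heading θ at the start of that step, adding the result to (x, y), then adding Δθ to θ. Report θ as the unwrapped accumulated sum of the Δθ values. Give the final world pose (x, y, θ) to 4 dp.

(-0.5998, -0.2181, 1.9979)

step 1: ξ=(vx,vy,ωz)=(-0.0062, 0.0563, 1.0208), dt=2.0 → body Δ=(-0.0856, 0.0402, 2.0417) → world pose (-0.0856, 0.0402, 2.0417)
step 2: ξ=(vx,vy,ωz)=(-0.0312, 0.2438, -0.1875), dt=2.0 → body Δ=(0.0293, 0.4877, -0.3750) → world pose (-0.5335, -0.1550, 1.6667)
step 3: ξ=(vx,vy,ωz)=(0.0375, -0.0625, -0.1667), dt=1.0 → body Δ=(0.0321, -0.0653, -0.1667) → world pose (-0.4716, -0.1167, 1.5000)
step 4: ξ=(vx,vy,ωz)=(0.0187, 0.0438, 0.2708), dt=0.8 → body Δ=(0.0111, 0.0363, 0.2167) → world pose (-0.5070, -0.1031, 1.7167)
step 5: ξ=(vx,vy,ωz)=(-0.0563, 0.0813, 0.1875), dt=1.5 → body Δ=(-0.1003, 0.1085, 0.2812) → world pose (-0.5998, -0.2181, 1.9979)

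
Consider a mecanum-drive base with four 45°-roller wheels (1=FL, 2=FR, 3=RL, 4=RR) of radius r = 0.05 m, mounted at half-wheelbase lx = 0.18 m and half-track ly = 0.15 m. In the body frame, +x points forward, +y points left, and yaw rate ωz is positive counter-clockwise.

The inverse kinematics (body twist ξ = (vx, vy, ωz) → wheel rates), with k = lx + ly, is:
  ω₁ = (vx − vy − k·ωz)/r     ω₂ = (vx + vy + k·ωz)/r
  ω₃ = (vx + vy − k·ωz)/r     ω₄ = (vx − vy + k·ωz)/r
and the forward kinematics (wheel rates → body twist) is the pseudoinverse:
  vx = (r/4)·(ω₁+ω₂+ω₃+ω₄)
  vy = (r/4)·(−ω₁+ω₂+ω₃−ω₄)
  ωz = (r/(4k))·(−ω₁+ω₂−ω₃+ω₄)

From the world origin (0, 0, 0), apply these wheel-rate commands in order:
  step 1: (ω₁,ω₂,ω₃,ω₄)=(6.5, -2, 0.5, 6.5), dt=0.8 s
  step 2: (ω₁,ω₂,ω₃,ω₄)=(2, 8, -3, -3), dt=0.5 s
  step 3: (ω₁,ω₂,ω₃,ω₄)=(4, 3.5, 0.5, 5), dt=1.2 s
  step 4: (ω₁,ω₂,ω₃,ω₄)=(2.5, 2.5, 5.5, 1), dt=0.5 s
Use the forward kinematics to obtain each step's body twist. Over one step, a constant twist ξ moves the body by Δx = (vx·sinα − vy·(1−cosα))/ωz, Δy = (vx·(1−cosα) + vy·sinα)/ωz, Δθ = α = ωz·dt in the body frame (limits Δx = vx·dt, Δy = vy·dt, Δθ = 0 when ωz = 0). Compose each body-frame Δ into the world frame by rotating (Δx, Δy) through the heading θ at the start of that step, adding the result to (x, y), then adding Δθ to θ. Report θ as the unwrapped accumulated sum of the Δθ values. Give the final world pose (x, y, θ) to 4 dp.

step 1: ξ=(vx,vy,ωz)=(0.1438, -0.1812, -0.0947), dt=0.8 → body Δ=(0.1094, -0.1492, -0.0758) → world pose (0.1094, -0.1492, -0.0758)
step 2: ξ=(vx,vy,ωz)=(0.0500, 0.0750, 0.2273), dt=0.5 → body Δ=(0.0228, 0.0388, 0.1136) → world pose (0.1351, -0.1122, 0.0379)
step 3: ξ=(vx,vy,ωz)=(0.1625, -0.0625, 0.1515), dt=1.2 → body Δ=(0.2007, -0.0569, 0.1818) → world pose (0.3378, -0.1615, 0.2197)
step 4: ξ=(vx,vy,ωz)=(0.1438, 0.0563, -0.1705), dt=0.5 → body Δ=(0.0730, 0.0250, -0.0852) → world pose (0.4036, -0.1211, 0.1345)

(0.4036, -0.1211, 0.1345)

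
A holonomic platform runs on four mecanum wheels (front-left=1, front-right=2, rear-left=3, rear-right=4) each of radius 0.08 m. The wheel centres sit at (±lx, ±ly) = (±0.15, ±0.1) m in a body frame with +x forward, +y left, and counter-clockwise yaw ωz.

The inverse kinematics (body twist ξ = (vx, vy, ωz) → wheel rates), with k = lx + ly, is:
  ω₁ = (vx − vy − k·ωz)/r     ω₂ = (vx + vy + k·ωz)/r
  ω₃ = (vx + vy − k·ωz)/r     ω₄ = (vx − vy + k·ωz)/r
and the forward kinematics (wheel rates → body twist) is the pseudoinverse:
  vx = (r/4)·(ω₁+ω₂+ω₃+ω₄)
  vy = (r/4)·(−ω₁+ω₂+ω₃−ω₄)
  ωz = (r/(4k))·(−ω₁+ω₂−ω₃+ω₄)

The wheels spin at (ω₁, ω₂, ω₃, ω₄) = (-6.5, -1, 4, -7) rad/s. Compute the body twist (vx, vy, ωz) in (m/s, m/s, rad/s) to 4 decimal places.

k = lx + ly = 0.15 + 0.1 = 0.2500
ω₁+ω₂+ω₃+ω₄ = -10.5000  →  vx = (0.08/4)·-10.5000 = -0.2100
−ω₁+ω₂+ω₃−ω₄ = 16.5000  →  vy = (0.08/4)·16.5000 = 0.3300
−ω₁+ω₂−ω₃+ω₄ = -5.5000  →  ωz = (0.08/1.0000)·-5.5000 = -0.4400

(-0.2100, 0.3300, -0.4400)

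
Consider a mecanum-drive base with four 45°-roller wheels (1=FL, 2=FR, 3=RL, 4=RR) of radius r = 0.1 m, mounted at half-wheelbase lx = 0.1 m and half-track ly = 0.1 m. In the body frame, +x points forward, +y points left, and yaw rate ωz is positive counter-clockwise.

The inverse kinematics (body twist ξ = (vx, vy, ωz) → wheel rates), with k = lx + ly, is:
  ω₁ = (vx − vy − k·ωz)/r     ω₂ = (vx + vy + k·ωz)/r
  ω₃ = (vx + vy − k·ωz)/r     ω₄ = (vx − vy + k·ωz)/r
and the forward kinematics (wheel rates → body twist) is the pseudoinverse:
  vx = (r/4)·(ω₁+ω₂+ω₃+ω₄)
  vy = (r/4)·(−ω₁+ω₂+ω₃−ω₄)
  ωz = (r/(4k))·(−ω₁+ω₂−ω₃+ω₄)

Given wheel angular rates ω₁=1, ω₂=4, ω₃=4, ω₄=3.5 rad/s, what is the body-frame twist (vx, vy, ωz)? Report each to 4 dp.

(0.3125, 0.0875, 0.3125)

k = lx + ly = 0.1 + 0.1 = 0.2000
ω₁+ω₂+ω₃+ω₄ = 12.5000  →  vx = (0.1/4)·12.5000 = 0.3125
−ω₁+ω₂+ω₃−ω₄ = 3.5000  →  vy = (0.1/4)·3.5000 = 0.0875
−ω₁+ω₂−ω₃+ω₄ = 2.5000  →  ωz = (0.1/0.8000)·2.5000 = 0.3125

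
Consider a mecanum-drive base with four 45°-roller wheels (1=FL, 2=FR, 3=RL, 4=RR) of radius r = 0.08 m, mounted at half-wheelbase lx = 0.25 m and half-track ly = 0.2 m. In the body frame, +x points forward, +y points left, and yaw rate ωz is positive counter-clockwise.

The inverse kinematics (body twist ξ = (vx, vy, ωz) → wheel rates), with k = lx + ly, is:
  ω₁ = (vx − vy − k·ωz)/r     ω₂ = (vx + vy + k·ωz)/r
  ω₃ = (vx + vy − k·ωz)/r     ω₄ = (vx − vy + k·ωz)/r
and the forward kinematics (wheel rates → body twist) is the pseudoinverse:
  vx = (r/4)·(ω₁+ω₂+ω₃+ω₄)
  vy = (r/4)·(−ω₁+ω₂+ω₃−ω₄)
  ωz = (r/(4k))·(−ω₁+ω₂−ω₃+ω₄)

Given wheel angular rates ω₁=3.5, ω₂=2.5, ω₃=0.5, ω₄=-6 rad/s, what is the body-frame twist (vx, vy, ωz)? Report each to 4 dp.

k = lx + ly = 0.25 + 0.2 = 0.4500
ω₁+ω₂+ω₃+ω₄ = 0.5000  →  vx = (0.08/4)·0.5000 = 0.0100
−ω₁+ω₂+ω₃−ω₄ = 5.5000  →  vy = (0.08/4)·5.5000 = 0.1100
−ω₁+ω₂−ω₃+ω₄ = -7.5000  →  ωz = (0.08/1.8000)·-7.5000 = -0.3333

(0.0100, 0.1100, -0.3333)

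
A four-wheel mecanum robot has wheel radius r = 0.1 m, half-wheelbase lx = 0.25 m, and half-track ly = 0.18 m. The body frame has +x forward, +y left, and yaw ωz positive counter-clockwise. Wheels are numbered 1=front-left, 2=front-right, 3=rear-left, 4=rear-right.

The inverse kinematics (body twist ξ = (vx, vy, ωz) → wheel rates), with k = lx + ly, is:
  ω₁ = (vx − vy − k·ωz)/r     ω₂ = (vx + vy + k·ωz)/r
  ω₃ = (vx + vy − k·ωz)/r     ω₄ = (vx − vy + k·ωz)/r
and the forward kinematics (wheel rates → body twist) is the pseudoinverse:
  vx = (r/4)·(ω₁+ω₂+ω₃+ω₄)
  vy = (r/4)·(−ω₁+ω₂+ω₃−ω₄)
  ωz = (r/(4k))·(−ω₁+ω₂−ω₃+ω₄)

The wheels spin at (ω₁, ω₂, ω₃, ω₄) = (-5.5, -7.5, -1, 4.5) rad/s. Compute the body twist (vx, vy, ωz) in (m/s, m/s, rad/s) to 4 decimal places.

k = lx + ly = 0.25 + 0.18 = 0.4300
ω₁+ω₂+ω₃+ω₄ = -9.5000  →  vx = (0.1/4)·-9.5000 = -0.2375
−ω₁+ω₂+ω₃−ω₄ = -7.5000  →  vy = (0.1/4)·-7.5000 = -0.1875
−ω₁+ω₂−ω₃+ω₄ = 3.5000  →  ωz = (0.1/1.7200)·3.5000 = 0.2035

(-0.2375, -0.1875, 0.2035)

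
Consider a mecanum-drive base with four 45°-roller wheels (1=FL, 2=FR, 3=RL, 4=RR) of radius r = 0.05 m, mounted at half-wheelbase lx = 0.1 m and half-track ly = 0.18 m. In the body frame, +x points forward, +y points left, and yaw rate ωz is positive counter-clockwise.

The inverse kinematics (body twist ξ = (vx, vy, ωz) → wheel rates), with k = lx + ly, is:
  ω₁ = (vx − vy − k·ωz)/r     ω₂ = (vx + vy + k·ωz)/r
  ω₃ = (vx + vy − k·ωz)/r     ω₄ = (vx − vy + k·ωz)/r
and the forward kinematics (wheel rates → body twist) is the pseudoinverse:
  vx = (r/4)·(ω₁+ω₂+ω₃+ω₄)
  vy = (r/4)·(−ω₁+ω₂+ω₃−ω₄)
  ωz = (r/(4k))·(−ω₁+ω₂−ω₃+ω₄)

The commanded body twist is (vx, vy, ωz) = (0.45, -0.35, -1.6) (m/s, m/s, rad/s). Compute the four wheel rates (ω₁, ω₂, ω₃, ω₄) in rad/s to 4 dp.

(24.9600, -6.9600, 10.9600, 7.0400)

k = lx + ly = 0.1 + 0.18 = 0.2800;  k·ωz = 0.2800·-1.6 = -0.4480
ω₁ (FL) = (vx − vy − k·ωz)/r = 1.2480/0.05 = 24.9600
ω₂ (FR) = (vx + vy + k·ωz)/r = -0.3480/0.05 = -6.9600
ω₃ (RL) = (vx + vy − k·ωz)/r = 0.5480/0.05 = 10.9600
ω₄ (RR) = (vx − vy + k·ωz)/r = 0.3520/0.05 = 7.0400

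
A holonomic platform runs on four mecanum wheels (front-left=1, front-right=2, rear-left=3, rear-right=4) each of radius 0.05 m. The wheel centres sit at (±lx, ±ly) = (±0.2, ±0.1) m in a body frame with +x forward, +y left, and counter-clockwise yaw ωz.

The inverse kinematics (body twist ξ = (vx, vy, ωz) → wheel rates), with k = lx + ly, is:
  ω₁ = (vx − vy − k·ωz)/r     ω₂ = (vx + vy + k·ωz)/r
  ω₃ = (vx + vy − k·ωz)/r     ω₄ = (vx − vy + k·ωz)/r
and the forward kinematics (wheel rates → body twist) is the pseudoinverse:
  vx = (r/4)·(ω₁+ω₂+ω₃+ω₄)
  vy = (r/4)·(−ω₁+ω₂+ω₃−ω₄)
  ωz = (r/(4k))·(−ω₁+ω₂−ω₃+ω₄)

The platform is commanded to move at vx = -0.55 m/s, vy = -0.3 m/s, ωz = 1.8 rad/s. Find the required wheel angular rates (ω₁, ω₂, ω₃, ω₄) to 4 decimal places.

k = lx + ly = 0.2 + 0.1 = 0.3000;  k·ωz = 0.3000·1.8 = 0.5400
ω₁ (FL) = (vx − vy − k·ωz)/r = -0.7900/0.05 = -15.8000
ω₂ (FR) = (vx + vy + k·ωz)/r = -0.3100/0.05 = -6.2000
ω₃ (RL) = (vx + vy − k·ωz)/r = -1.3900/0.05 = -27.8000
ω₄ (RR) = (vx − vy + k·ωz)/r = 0.2900/0.05 = 5.8000

(-15.8000, -6.2000, -27.8000, 5.8000)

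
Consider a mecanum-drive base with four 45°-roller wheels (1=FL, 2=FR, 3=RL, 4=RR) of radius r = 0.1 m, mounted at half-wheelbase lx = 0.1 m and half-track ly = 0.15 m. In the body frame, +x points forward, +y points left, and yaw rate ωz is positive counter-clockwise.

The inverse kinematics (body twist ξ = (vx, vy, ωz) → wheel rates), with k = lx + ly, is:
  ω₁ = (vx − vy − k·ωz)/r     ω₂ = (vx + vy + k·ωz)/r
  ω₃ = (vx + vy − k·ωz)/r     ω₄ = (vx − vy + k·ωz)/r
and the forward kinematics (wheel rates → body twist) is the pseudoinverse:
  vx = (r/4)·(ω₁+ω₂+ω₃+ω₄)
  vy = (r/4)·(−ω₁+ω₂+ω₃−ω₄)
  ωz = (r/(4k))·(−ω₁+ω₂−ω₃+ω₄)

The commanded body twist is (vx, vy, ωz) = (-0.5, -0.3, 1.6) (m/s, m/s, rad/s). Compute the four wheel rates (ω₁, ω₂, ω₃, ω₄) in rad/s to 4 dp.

k = lx + ly = 0.1 + 0.15 = 0.2500;  k·ωz = 0.2500·1.6 = 0.4000
ω₁ (FL) = (vx − vy − k·ωz)/r = -0.6000/0.1 = -6.0000
ω₂ (FR) = (vx + vy + k·ωz)/r = -0.4000/0.1 = -4.0000
ω₃ (RL) = (vx + vy − k·ωz)/r = -1.2000/0.1 = -12.0000
ω₄ (RR) = (vx − vy + k·ωz)/r = 0.2000/0.1 = 2.0000

(-6.0000, -4.0000, -12.0000, 2.0000)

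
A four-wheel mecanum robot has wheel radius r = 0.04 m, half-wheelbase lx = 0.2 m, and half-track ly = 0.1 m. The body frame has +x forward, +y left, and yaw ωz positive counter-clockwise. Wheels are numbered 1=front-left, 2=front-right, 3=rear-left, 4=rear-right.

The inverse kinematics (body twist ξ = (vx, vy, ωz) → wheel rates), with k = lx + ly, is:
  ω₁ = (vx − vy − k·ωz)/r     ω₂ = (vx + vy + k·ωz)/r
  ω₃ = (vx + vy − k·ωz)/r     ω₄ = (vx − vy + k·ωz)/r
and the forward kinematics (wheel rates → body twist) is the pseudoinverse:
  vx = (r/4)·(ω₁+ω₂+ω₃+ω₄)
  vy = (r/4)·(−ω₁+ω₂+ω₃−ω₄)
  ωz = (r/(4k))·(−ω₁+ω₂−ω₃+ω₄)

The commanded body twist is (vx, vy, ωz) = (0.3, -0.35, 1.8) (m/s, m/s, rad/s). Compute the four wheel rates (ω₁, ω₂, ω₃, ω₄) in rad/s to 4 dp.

(2.7500, 12.2500, -14.7500, 29.7500)

k = lx + ly = 0.2 + 0.1 = 0.3000;  k·ωz = 0.3000·1.8 = 0.5400
ω₁ (FL) = (vx − vy − k·ωz)/r = 0.1100/0.04 = 2.7500
ω₂ (FR) = (vx + vy + k·ωz)/r = 0.4900/0.04 = 12.2500
ω₃ (RL) = (vx + vy − k·ωz)/r = -0.5900/0.04 = -14.7500
ω₄ (RR) = (vx − vy + k·ωz)/r = 1.1900/0.04 = 29.7500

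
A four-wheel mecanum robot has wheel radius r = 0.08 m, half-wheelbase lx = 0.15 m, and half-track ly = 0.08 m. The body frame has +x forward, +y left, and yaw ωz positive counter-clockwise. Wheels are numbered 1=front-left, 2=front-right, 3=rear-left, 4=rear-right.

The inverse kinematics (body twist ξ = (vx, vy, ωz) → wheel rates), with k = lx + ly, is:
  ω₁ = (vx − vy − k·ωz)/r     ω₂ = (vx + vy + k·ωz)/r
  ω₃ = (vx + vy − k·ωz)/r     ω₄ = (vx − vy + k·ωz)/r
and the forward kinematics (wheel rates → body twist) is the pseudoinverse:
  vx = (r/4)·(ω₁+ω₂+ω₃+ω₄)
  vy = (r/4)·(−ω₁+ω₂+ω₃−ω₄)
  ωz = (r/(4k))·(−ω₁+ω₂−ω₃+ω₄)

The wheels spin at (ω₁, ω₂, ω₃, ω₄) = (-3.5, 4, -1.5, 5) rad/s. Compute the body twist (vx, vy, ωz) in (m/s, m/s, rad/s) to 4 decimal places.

k = lx + ly = 0.15 + 0.08 = 0.2300
ω₁+ω₂+ω₃+ω₄ = 4.0000  →  vx = (0.08/4)·4.0000 = 0.0800
−ω₁+ω₂+ω₃−ω₄ = 1.0000  →  vy = (0.08/4)·1.0000 = 0.0200
−ω₁+ω₂−ω₃+ω₄ = 14.0000  →  ωz = (0.08/0.9200)·14.0000 = 1.2174

(0.0800, 0.0200, 1.2174)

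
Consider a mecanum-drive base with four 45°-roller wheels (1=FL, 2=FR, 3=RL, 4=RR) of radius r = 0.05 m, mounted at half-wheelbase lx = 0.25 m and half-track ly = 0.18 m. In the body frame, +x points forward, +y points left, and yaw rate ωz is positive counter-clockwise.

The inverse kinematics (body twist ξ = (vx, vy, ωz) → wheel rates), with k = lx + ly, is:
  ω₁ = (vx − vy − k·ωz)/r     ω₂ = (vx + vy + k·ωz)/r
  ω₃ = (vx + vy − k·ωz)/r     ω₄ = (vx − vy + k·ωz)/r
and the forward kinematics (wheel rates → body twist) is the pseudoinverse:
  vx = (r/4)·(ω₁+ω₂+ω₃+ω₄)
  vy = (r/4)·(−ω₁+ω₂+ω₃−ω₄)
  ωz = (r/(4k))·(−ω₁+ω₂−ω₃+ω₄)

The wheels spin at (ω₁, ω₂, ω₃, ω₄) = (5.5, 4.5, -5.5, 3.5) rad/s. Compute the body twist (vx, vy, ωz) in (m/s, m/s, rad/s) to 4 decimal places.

k = lx + ly = 0.25 + 0.18 = 0.4300
ω₁+ω₂+ω₃+ω₄ = 8.0000  →  vx = (0.05/4)·8.0000 = 0.1000
−ω₁+ω₂+ω₃−ω₄ = -10.0000  →  vy = (0.05/4)·-10.0000 = -0.1250
−ω₁+ω₂−ω₃+ω₄ = 8.0000  →  ωz = (0.05/1.7200)·8.0000 = 0.2326

(0.1000, -0.1250, 0.2326)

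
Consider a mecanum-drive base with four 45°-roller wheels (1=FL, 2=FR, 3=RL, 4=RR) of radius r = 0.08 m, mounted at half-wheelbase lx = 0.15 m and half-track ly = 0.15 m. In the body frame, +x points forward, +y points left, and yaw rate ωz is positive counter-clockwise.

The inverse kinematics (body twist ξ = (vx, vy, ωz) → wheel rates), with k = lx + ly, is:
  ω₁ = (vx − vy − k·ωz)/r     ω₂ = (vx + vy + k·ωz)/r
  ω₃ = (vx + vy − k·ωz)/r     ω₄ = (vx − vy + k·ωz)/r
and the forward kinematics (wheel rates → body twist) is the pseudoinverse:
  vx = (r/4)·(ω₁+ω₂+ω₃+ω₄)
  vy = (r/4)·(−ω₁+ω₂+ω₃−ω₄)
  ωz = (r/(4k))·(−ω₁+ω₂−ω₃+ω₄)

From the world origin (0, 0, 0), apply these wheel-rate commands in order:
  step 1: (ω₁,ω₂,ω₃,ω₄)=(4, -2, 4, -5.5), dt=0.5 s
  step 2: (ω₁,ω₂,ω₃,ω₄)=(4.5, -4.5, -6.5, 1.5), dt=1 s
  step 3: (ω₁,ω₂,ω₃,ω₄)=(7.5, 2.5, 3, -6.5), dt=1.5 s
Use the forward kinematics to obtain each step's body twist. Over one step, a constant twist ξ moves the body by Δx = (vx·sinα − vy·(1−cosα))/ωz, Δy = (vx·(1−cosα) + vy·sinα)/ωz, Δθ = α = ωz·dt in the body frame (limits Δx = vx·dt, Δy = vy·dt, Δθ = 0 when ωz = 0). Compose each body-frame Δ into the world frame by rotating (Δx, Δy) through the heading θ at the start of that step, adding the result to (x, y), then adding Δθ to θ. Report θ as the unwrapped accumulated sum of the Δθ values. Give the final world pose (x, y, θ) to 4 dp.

step 1: ξ=(vx,vy,ωz)=(0.0100, 0.0700, -1.0333), dt=0.5 → body Δ=(0.0136, 0.0322, -0.5167) → world pose (0.0136, 0.0322, -0.5167)
step 2: ξ=(vx,vy,ωz)=(-0.1000, -0.3400, -0.0667), dt=1.0 → body Δ=(-0.1113, -0.3364, -0.0667) → world pose (-0.2493, -0.2053, -0.5833)
step 3: ξ=(vx,vy,ωz)=(0.1300, 0.0900, -0.9667), dt=1.5 → body Δ=(0.2154, -0.0259, -1.4500) → world pose (-0.0838, -0.3456, -2.0333)

(-0.0838, -0.3456, -2.0333)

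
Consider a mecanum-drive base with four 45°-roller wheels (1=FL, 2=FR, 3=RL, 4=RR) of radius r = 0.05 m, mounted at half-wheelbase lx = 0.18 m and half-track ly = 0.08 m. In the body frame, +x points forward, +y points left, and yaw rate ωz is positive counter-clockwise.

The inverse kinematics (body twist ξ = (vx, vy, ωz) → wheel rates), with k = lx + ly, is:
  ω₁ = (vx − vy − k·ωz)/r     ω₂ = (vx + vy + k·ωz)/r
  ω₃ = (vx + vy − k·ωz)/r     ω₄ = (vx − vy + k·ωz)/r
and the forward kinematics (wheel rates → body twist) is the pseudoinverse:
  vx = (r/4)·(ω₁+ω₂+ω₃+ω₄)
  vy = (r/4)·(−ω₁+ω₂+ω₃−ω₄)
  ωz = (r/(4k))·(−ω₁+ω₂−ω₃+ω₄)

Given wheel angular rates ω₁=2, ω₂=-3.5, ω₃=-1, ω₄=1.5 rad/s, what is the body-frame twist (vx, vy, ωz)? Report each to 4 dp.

(-0.0125, -0.1000, -0.1442)

k = lx + ly = 0.18 + 0.08 = 0.2600
ω₁+ω₂+ω₃+ω₄ = -1.0000  →  vx = (0.05/4)·-1.0000 = -0.0125
−ω₁+ω₂+ω₃−ω₄ = -8.0000  →  vy = (0.05/4)·-8.0000 = -0.1000
−ω₁+ω₂−ω₃+ω₄ = -3.0000  →  ωz = (0.05/1.0400)·-3.0000 = -0.1442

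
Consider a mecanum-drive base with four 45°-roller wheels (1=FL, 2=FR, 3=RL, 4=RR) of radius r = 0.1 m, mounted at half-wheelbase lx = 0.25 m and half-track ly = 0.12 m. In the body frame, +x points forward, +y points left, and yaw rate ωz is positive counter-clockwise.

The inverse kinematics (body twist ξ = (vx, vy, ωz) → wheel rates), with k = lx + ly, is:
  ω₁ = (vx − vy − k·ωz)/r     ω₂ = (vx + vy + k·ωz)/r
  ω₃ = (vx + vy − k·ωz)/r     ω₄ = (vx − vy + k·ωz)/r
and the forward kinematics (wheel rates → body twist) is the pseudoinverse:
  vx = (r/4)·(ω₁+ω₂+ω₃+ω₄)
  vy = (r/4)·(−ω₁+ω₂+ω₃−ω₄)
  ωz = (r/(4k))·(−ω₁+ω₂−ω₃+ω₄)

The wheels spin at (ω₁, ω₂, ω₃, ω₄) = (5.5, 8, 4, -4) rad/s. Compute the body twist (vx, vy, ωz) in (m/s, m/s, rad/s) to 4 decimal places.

(0.3375, 0.2625, -0.3716)

k = lx + ly = 0.25 + 0.12 = 0.3700
ω₁+ω₂+ω₃+ω₄ = 13.5000  →  vx = (0.1/4)·13.5000 = 0.3375
−ω₁+ω₂+ω₃−ω₄ = 10.5000  →  vy = (0.1/4)·10.5000 = 0.2625
−ω₁+ω₂−ω₃+ω₄ = -5.5000  →  ωz = (0.1/1.4800)·-5.5000 = -0.3716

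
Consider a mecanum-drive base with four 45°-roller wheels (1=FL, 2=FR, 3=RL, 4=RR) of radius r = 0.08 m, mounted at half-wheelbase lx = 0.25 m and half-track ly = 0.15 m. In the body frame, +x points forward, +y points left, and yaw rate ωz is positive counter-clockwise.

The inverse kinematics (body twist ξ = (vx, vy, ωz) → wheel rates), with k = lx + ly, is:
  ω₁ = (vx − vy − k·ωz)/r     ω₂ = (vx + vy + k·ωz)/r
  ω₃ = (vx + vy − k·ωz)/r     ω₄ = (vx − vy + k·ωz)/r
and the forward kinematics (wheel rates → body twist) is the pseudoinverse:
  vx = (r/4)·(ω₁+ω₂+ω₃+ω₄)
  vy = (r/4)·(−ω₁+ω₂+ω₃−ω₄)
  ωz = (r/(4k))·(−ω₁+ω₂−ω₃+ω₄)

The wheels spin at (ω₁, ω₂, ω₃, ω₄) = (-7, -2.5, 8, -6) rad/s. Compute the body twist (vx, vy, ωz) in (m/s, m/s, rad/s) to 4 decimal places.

k = lx + ly = 0.25 + 0.15 = 0.4000
ω₁+ω₂+ω₃+ω₄ = -7.5000  →  vx = (0.08/4)·-7.5000 = -0.1500
−ω₁+ω₂+ω₃−ω₄ = 18.5000  →  vy = (0.08/4)·18.5000 = 0.3700
−ω₁+ω₂−ω₃+ω₄ = -9.5000  →  ωz = (0.08/1.6000)·-9.5000 = -0.4750

(-0.1500, 0.3700, -0.4750)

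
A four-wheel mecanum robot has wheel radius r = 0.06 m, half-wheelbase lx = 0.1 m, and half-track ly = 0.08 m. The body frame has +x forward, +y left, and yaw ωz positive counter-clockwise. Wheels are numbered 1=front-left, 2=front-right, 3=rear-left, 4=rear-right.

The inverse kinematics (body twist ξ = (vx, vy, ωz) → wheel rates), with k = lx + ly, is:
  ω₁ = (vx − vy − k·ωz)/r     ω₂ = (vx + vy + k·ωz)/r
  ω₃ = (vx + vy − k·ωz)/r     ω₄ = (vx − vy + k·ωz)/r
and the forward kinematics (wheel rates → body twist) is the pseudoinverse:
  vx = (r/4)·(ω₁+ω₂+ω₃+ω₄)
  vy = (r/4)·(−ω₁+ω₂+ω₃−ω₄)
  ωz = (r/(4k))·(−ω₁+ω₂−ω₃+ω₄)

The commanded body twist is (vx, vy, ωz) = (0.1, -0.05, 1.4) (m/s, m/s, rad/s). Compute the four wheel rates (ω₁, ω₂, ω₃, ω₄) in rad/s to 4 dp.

k = lx + ly = 0.1 + 0.08 = 0.1800;  k·ωz = 0.1800·1.4 = 0.2520
ω₁ (FL) = (vx − vy − k·ωz)/r = -0.1020/0.06 = -1.7000
ω₂ (FR) = (vx + vy + k·ωz)/r = 0.3020/0.06 = 5.0333
ω₃ (RL) = (vx + vy − k·ωz)/r = -0.2020/0.06 = -3.3667
ω₄ (RR) = (vx − vy + k·ωz)/r = 0.4020/0.06 = 6.7000

(-1.7000, 5.0333, -3.3667, 6.7000)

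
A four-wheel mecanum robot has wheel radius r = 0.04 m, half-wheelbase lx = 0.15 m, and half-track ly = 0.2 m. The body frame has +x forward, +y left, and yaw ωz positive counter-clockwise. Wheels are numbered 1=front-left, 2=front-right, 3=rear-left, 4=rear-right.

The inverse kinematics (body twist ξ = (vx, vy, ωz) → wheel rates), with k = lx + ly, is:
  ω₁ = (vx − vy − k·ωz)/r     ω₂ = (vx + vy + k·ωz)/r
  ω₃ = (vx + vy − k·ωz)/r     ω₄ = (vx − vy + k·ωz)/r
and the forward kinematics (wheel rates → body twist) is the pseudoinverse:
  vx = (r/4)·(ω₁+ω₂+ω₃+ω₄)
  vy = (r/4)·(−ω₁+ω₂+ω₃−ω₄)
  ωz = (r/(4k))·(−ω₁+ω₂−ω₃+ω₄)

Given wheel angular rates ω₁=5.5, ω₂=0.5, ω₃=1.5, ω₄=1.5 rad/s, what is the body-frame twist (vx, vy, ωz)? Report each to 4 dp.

(0.0900, -0.0500, -0.1429)

k = lx + ly = 0.15 + 0.2 = 0.3500
ω₁+ω₂+ω₃+ω₄ = 9.0000  →  vx = (0.04/4)·9.0000 = 0.0900
−ω₁+ω₂+ω₃−ω₄ = -5.0000  →  vy = (0.04/4)·-5.0000 = -0.0500
−ω₁+ω₂−ω₃+ω₄ = -5.0000  →  ωz = (0.04/1.4000)·-5.0000 = -0.1429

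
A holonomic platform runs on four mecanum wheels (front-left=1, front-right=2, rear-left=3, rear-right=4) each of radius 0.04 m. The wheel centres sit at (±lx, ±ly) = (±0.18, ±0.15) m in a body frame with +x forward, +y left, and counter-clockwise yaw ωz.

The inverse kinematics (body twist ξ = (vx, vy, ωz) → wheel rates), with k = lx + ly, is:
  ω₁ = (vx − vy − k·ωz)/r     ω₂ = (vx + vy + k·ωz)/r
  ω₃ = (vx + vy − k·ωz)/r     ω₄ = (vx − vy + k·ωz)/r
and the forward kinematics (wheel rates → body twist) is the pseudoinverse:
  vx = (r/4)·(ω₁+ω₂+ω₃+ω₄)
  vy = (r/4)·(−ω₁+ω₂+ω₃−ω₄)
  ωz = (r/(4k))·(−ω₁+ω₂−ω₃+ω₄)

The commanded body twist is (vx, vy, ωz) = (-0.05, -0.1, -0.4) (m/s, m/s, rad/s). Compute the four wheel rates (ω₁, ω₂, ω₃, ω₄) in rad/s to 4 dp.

k = lx + ly = 0.18 + 0.15 = 0.3300;  k·ωz = 0.3300·-0.4 = -0.1320
ω₁ (FL) = (vx − vy − k·ωz)/r = 0.1820/0.04 = 4.5500
ω₂ (FR) = (vx + vy + k·ωz)/r = -0.2820/0.04 = -7.0500
ω₃ (RL) = (vx + vy − k·ωz)/r = -0.0180/0.04 = -0.4500
ω₄ (RR) = (vx − vy + k·ωz)/r = -0.0820/0.04 = -2.0500

(4.5500, -7.0500, -0.4500, -2.0500)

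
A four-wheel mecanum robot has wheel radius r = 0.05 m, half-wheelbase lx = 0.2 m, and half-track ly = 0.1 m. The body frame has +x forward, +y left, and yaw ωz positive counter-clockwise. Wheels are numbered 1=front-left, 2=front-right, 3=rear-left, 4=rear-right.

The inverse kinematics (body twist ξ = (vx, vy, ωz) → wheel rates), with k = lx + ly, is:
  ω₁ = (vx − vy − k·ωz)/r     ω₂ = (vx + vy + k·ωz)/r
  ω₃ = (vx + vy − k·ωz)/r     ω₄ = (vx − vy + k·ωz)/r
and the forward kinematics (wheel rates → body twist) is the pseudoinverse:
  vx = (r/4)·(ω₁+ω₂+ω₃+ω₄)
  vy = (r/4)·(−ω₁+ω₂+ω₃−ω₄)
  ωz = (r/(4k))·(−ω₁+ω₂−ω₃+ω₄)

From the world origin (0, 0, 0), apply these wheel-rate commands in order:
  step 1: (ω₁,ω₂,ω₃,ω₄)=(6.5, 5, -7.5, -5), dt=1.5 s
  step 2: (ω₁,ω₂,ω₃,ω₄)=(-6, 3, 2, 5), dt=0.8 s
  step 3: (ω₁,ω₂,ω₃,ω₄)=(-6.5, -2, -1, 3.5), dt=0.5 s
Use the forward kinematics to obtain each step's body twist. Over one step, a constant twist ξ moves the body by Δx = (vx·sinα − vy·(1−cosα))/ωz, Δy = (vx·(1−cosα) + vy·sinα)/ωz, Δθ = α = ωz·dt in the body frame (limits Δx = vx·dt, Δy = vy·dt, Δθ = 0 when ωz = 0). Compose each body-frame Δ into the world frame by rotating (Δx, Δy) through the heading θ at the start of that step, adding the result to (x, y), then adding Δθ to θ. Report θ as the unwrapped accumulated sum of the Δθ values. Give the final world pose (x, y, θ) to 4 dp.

(-0.0253, -0.0274, 0.6500)

step 1: ξ=(vx,vy,ωz)=(-0.0125, -0.0500, 0.0417), dt=1.5 → body Δ=(-0.0164, -0.0755, 0.0625) → world pose (-0.0164, -0.0755, 0.0625)
step 2: ξ=(vx,vy,ωz)=(0.0500, 0.0750, 0.5000), dt=0.8 → body Δ=(0.0271, 0.0663, 0.4000) → world pose (0.0065, -0.0077, 0.4625)
step 3: ξ=(vx,vy,ωz)=(-0.0750, 0.0000, 0.3750), dt=0.5 → body Δ=(-0.0373, -0.0035, 0.1875) → world pose (-0.0253, -0.0274, 0.6500)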